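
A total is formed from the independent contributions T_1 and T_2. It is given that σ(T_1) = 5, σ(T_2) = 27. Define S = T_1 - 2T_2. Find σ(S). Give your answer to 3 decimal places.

54.231

Var(T_1) = 25, Var(T_2) = 729
By independence, Var(S) = (1)²Var(T_1) + (-2)²Var(T_2)
= (1)²·25 + (-2)²·729 = 2941
σ(S) = √2941 ≈ 54.231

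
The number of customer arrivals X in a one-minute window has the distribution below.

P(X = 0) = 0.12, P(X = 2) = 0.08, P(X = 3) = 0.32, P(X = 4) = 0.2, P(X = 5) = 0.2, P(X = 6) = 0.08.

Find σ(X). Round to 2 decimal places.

E[X] = (0)(0.12) + (2)(0.08) + (3)(0.32) + (4)(0.2) + (5)(0.2) + (6)(0.08) = 3.4
E[X²] = (0)²(0.12) + (2)²(0.08) + (3)²(0.32) + (4)²(0.2) + (5)²(0.2) + (6)²(0.08) = 14.28
var(X) = E[X²] − (E[X])² = 14.28 − (3.4)² = 2.72
σ(X) = √2.72 ≈ 1.65

1.65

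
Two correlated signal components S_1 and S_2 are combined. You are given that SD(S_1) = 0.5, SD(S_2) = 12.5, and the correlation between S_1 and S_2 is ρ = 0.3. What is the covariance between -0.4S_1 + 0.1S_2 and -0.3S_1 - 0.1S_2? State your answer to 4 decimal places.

-1.5138

V(S_1) = (0.5)² = 0.25;  V(S_2) = (12.5)² = 156.25
cov(S_1,S_2) = ρ·SD(S_1)·SD(S_2) = 0.3·0.5·12.5 = 1.875
cov(-0.4S_1 + 0.1S_2, -0.3S_1 - 0.1S_2) = (-0.4)(-0.3)V(S_1) + (0.1)(-0.1)V(S_2) + [(-0.4)(-0.1) + (0.1)(-0.3)]cov(S_1,S_2)
= 0.12·0.25 + -0.01·156.25 + 0.01·1.875 = -1.51375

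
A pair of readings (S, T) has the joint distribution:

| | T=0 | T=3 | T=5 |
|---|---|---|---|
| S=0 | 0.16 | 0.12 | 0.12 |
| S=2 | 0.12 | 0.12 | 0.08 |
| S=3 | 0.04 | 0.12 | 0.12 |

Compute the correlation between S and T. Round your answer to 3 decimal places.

0.170

E[S] = 1.48,  E[T] = 2.68
E[ST] = 4.4
Cov(S,T) = E[ST] − E[S]E[T] = 4.4 − (1.48)(2.68) = 0.4336
V(S) = 1.6096,  V(T) = 4.0576
ρ = 0.4336 / √(1.6096·4.0576) ≈ 0.170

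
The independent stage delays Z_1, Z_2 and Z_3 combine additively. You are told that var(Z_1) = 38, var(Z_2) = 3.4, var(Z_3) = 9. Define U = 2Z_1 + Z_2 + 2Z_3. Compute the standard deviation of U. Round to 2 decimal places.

By independence, var(U) = (2)²var(Z_1) + (1)²var(Z_2) + (2)²var(Z_3)
= (2)²·38 + (1)²·3.4 + (2)²·9 = 191.4
SD(U) = √191.4 ≈ 13.83

13.83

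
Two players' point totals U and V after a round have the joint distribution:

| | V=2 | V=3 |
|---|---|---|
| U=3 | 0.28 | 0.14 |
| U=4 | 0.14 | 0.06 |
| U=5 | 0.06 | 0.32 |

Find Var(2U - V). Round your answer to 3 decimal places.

2.640

E[U] = 3.96,  E[V] = 2.52,  E[UV] = 10.18
Var(U) = 16.48 − (3.96)² = 0.7984;  Var(V) = 6.6 − (2.52)² = 0.2496
cov(U,V) = 10.18 − (3.96)(2.52) = 0.2008
Var(2U - V) = (2)²·0.7984 + (-1)²·0.2496 + 2·(2)·(-1)·0.2008 = 2.64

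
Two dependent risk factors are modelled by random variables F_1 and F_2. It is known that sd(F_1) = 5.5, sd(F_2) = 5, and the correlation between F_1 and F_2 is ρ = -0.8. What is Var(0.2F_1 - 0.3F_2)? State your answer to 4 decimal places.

Var(F_1) = (5.5)² = 30.25;  Var(F_2) = (5)² = 25
cov(F_1,F_2) = ρ·sd(F_1)·sd(F_2) = -0.8·5.5·5 = -22
Var(0.2F_1 - 0.3F_2) = (0.2)²·Var(F_1) + (-0.3)²·Var(F_2) + 2·(0.2)·(-0.3)·cov(F_1,F_2)
= 0.04·30.25 + 0.09·25 + -0.12·-22 = 6.1

6.1000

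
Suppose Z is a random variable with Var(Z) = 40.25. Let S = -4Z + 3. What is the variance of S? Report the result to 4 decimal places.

644.0000

Var(-4Z + 3) = (-4)²·Var(Z) = 16·40.25 = 644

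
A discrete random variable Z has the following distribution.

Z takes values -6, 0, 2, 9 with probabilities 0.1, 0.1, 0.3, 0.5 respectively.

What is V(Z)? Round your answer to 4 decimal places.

25.0500

E[Z] = (-6)(0.1) + (0)(0.1) + (2)(0.3) + (9)(0.5) = 4.5
E[Z²] = (-6)²(0.1) + (0)²(0.1) + (2)²(0.3) + (9)²(0.5) = 45.3
V(Z) = E[Z²] − (E[Z])² = 45.3 − (4.5)² = 25.05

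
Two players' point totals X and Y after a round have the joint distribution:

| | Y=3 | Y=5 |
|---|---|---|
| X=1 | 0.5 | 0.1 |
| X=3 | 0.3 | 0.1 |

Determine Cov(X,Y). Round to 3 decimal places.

E[X] = 1.8,  E[Y] = 3.4
E[XY] = 6.2
Cov(X,Y) = E[XY] − E[X]E[Y] = 6.2 − (1.8)(3.4) = 0.08

0.080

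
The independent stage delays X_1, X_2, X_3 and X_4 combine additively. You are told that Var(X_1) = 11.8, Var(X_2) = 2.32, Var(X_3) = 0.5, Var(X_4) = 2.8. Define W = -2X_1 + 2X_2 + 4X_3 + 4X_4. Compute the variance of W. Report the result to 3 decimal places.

By independence, Var(W) = (-2)²Var(X_1) + (2)²Var(X_2) + (4)²Var(X_3) + (4)²Var(X_4)
= (-2)²·11.8 + (2)²·2.32 + (4)²·0.5 + (4)²·2.8 = 109.28

109.280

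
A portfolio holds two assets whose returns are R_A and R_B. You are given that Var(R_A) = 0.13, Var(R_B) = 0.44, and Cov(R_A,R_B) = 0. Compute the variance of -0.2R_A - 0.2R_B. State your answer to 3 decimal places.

0.023

Var(-0.2R_A - 0.2R_B) = (-0.2)²·Var(R_A) + (-0.2)²·Var(R_B) + 2·(-0.2)·(-0.2)·Cov(R_A,R_B)
= 0.04·0.13 + 0.04·0.44 + 0.08·0 = 0.0228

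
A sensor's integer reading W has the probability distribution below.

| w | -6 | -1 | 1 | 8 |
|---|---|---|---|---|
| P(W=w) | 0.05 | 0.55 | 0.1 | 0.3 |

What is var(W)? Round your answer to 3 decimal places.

18.928

E[W] = (-6)(0.05) + (-1)(0.55) + (1)(0.1) + (8)(0.3) = 1.65
E[W²] = (-6)²(0.05) + (-1)²(0.55) + (1)²(0.1) + (8)²(0.3) = 21.65
var(W) = E[W²] − (E[W])² = 21.65 − (1.65)² = 18.9275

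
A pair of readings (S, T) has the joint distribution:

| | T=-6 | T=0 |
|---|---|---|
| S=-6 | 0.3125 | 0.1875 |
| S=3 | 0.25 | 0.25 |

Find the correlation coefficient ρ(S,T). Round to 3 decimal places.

E[S] = -1.5,  E[T] = -3.375
E[ST] = 6.75
cov(S,T) = E[ST] − E[S]E[T] = 6.75 − (-1.5)(-3.375) = 1.6875
V(S) = 20.25,  V(T) = 8.859375
ρ = 1.6875 / √(20.25·8.859375) ≈ 0.126

0.126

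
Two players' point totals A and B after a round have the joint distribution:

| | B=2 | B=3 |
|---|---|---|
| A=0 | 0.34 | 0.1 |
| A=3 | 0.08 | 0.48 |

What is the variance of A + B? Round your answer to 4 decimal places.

E[A] = 1.68,  E[B] = 2.58,  E[AB] = 4.8
Var(A) = 5.04 − (1.68)² = 2.2176;  Var(B) = 6.9 − (2.58)² = 0.2436
Cov(A,B) = 4.8 − (1.68)(2.58) = 0.4656
Var(A + B) = (1)²·2.2176 + (1)²·0.2436 + 2·(1)·(1)·0.4656 = 3.3924

3.3924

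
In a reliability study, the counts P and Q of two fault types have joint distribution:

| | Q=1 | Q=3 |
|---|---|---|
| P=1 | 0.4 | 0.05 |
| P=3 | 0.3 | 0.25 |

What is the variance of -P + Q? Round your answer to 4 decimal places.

E[P] = 2.1,  E[Q] = 1.6,  E[PQ] = 3.7
Var(P) = 5.4 − (2.1)² = 0.99;  Var(Q) = 3.4 − (1.6)² = 0.84
Cov(P,Q) = 3.7 − (2.1)(1.6) = 0.34
Var(-P + Q) = (-1)²·0.99 + (1)²·0.84 + 2·(-1)·(1)·0.34 = 1.15

1.1500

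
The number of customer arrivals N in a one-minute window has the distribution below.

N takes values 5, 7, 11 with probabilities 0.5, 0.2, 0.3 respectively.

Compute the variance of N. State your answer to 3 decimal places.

6.760

E[N] = (5)(0.5) + (7)(0.2) + (11)(0.3) = 7.2
E[N²] = (5)²(0.5) + (7)²(0.2) + (11)²(0.3) = 58.6
var(N) = E[N²] − (E[N])² = 58.6 − (7.2)² = 6.76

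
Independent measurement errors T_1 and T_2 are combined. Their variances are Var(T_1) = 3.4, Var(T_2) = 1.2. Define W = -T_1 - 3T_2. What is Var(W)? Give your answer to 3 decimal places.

14.200

By independence, Var(W) = (-1)²Var(T_1) + (-3)²Var(T_2)
= (-1)²·3.4 + (-3)²·1.2 = 14.2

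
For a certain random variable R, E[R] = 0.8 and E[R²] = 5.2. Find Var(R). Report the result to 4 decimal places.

4.5600

Var(R) = 5.2 − (0.8)² = 4.56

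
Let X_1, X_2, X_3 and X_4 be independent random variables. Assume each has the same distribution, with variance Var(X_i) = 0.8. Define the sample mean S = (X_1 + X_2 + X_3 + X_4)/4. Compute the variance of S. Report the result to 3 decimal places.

By independence, Var(S) = (0.25)²Var(X_1) + (0.25)²Var(X_2) + (0.25)²Var(X_3) + (0.25)²Var(X_4)
= (0.25)²·0.8 + (0.25)²·0.8 + (0.25)²·0.8 + (0.25)²·0.8 = 0.2

0.200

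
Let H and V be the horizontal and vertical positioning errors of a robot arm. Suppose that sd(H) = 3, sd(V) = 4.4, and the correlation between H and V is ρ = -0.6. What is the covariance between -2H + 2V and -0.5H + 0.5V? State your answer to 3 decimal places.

44.200

Var(H) = (3)² = 9;  Var(V) = (4.4)² = 19.36
Cov(H,V) = ρ·sd(H)·sd(V) = -0.6·3·4.4 = -7.92
Cov(-2H + 2V, -0.5H + 0.5V) = (-2)(-0.5)Var(H) + (2)(0.5)Var(V) + [(-2)(0.5) + (2)(-0.5)]Cov(H,V)
= 1·9 + 1·19.36 + -2·-7.92 = 44.2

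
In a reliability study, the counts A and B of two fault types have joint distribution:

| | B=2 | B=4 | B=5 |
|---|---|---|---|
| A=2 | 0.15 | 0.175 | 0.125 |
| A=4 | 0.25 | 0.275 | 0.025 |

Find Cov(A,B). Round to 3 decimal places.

E[A] = 3.1,  E[B] = 3.35
E[AB] = 10.15
Cov(A,B) = E[AB] − E[A]E[B] = 10.15 − (3.1)(3.35) = -0.235

-0.235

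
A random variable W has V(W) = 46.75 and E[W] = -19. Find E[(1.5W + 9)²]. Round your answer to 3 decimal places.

485.438

E[1.5W + 9] = 1.5·-19 + 9 = -19.5
V(1.5W + 9) = (1.5)²·46.75 = 105.1875
E[(1.5W + 9)²] = V((1.5W + 9)) + (E[(1.5W + 9)])² = 105.1875 + (-19.5)² = 485.4375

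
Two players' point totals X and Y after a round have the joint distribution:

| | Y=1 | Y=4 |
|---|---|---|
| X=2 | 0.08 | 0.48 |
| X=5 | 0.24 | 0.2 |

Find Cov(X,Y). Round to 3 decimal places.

E[X] = 3.32,  E[Y] = 3.04
E[XY] = 9.2
Cov(X,Y) = E[XY] − E[X]E[Y] = 9.2 − (3.32)(3.04) = -0.8928

-0.893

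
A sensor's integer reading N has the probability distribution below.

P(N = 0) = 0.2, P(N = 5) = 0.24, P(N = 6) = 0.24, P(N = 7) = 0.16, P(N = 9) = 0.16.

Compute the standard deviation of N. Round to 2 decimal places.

2.90

E[N] = (0)(0.2) + (5)(0.24) + (6)(0.24) + (7)(0.16) + (9)(0.16) = 5.2
E[N²] = (0)²(0.2) + (5)²(0.24) + (6)²(0.24) + (7)²(0.16) + (9)²(0.16) = 35.44
var(N) = E[N²] − (E[N])² = 35.44 − (5.2)² = 8.4
SD(N) = √8.4 ≈ 2.90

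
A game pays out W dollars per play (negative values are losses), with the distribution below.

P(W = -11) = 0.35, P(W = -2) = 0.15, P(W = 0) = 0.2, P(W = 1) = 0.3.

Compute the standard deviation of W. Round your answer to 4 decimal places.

5.3317

E[W] = (-11)(0.35) + (-2)(0.15) + (0)(0.2) + (1)(0.3) = -3.85
E[W²] = (-11)²(0.35) + (-2)²(0.15) + (0)²(0.2) + (1)²(0.3) = 43.25
var(W) = E[W²] − (E[W])² = 43.25 − (-3.85)² = 28.4275
σ(W) = √28.4275 ≈ 5.3317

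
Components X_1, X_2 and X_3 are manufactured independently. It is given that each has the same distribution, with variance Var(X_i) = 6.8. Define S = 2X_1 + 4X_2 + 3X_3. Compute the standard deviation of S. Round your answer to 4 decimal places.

14.0428

By independence, Var(S) = (2)²Var(X_1) + (4)²Var(X_2) + (3)²Var(X_3)
= (2)²·6.8 + (4)²·6.8 + (3)²·6.8 = 197.2
sd(S) = √197.2 ≈ 14.0428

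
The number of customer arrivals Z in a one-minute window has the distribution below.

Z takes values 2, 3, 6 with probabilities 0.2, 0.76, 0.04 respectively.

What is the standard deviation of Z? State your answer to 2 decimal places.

E[Z] = (2)(0.2) + (3)(0.76) + (6)(0.04) = 2.92
E[Z²] = (2)²(0.2) + (3)²(0.76) + (6)²(0.04) = 9.08
Var(Z) = E[Z²] − (E[Z])² = 9.08 − (2.92)² = 0.5536
SD(Z) = √0.5536 ≈ 0.74

0.74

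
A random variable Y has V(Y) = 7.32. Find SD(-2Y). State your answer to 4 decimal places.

V(-2Y) = (-2)²·7.32 = 29.28
SD(-2Y) = √29.28 ≈ 5.4111

5.4111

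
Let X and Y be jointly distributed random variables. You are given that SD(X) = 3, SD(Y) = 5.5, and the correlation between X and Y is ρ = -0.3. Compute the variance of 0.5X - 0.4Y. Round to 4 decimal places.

9.0700

Var(X) = (3)² = 9;  Var(Y) = (5.5)² = 30.25
Cov(X,Y) = ρ·SD(X)·SD(Y) = -0.3·3·5.5 = -4.95
Var(0.5X - 0.4Y) = (0.5)²·Var(X) + (-0.4)²·Var(Y) + 2·(0.5)·(-0.4)·Cov(X,Y)
= 0.25·9 + 0.16·30.25 + -0.4·-4.95 = 9.07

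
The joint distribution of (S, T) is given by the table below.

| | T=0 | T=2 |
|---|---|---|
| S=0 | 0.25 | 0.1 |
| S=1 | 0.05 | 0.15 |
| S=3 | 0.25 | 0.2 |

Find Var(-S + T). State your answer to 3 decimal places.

E[S] = 1.55,  E[T] = 0.9,  E[ST] = 1.5
Var(S) = 4.25 − (1.55)² = 1.8475;  Var(T) = 1.8 − (0.9)² = 0.99
cov(S,T) = 1.5 − (1.55)(0.9) = 0.105
Var(-S + T) = (-1)²·1.8475 + (1)²·0.99 + 2·(-1)·(1)·0.105 = 2.6275

2.628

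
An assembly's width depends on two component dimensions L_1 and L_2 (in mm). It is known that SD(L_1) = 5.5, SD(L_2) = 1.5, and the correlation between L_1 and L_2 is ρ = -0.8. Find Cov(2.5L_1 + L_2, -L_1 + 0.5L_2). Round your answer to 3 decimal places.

-76.150

V(L_1) = (5.5)² = 30.25;  V(L_2) = (1.5)² = 2.25
Cov(L_1,L_2) = ρ·SD(L_1)·SD(L_2) = -0.8·5.5·1.5 = -6.6
Cov(2.5L_1 + L_2, -L_1 + 0.5L_2) = (2.5)(-1)V(L_1) + (1)(0.5)V(L_2) + [(2.5)(0.5) + (1)(-1)]Cov(L_1,L_2)
= -2.5·30.25 + 0.5·2.25 + 0.25·-6.6 = -76.15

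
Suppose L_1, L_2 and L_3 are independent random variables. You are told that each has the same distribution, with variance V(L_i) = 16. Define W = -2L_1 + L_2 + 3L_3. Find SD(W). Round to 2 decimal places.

By independence, V(W) = (-2)²V(L_1) + (1)²V(L_2) + (3)²V(L_3)
= (-2)²·16 + (1)²·16 + (3)²·16 = 224
SD(W) = √224 ≈ 14.97

14.97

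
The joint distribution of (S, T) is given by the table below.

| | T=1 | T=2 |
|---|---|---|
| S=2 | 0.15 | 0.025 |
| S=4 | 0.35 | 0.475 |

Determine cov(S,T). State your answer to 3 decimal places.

0.125

E[S] = 3.65,  E[T] = 1.5
E[ST] = 5.6
cov(S,T) = E[ST] − E[S]E[T] = 5.6 − (3.65)(1.5) = 0.125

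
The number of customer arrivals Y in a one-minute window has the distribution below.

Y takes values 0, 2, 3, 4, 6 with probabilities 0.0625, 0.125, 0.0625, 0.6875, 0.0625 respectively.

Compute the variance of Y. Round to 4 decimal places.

1.6211

E[Y] = (0)(0.0625) + (2)(0.125) + (3)(0.0625) + (4)(0.6875) + (6)(0.0625) = 3.5625
E[Y²] = (0)²(0.0625) + (2)²(0.125) + (3)²(0.0625) + (4)²(0.6875) + (6)²(0.0625) = 14.3125
Var(Y) = E[Y²] − (E[Y])² = 14.3125 − (3.5625)² = 1.62109375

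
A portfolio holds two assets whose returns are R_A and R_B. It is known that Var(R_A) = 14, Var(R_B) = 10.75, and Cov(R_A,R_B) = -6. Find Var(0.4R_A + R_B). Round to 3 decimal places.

Var(0.4R_A + R_B) = (0.4)²·Var(R_A) + (1)²·Var(R_B) + 2·(0.4)·(1)·Cov(R_A,R_B)
= 0.16·14 + 1·10.75 + 0.8·-6 = 8.19

8.190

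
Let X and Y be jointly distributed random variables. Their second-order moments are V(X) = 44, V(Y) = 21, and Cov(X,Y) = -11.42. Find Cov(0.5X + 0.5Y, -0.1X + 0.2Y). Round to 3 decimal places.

-0.671

Cov(0.5X + 0.5Y, -0.1X + 0.2Y) = (0.5)(-0.1)V(X) + (0.5)(0.2)V(Y) + [(0.5)(0.2) + (0.5)(-0.1)]Cov(X,Y)
= -0.05·44 + 0.1·21 + 0.05·-11.42 = -0.671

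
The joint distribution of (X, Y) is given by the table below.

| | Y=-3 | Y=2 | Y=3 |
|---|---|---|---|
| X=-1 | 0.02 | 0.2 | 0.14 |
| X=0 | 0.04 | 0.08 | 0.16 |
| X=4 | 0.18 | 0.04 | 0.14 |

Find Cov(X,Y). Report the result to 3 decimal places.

-2.259

E[X] = 1.08,  E[Y] = 1.24
E[XY] = -0.92
Cov(X,Y) = E[XY] − E[X]E[Y] = -0.92 − (1.08)(1.24) = -2.2592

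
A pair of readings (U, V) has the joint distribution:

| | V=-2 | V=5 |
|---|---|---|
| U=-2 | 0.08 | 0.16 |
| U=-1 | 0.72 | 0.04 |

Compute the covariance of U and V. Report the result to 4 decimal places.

-0.7840

E[U] = -1.24,  E[V] = -0.6
E[UV] = -0.04
cov(U,V) = E[UV] − E[U]E[V] = -0.04 − (-1.24)(-0.6) = -0.784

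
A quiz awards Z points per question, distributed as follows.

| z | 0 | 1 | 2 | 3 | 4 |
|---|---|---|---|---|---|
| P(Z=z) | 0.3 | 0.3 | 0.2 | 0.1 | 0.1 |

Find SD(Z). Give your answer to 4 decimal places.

1.2806

E[Z] = (0)(0.3) + (1)(0.3) + (2)(0.2) + (3)(0.1) + (4)(0.1) = 1.4
E[Z²] = (0)²(0.3) + (1)²(0.3) + (2)²(0.2) + (3)²(0.1) + (4)²(0.1) = 3.6
var(Z) = E[Z²] − (E[Z])² = 3.6 − (1.4)² = 1.64
SD(Z) = √1.64 ≈ 1.2806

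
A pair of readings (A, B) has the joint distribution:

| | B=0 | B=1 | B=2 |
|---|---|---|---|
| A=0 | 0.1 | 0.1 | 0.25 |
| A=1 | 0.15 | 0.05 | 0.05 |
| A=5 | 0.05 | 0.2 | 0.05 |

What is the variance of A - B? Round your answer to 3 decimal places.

5.710

E[A] = 1.75,  E[B] = 1.05,  E[AB] = 1.65
V(A) = 7.75 − (1.75)² = 4.6875;  V(B) = 1.75 − (1.05)² = 0.6475
Cov(A,B) = 1.65 − (1.75)(1.05) = -0.1875
V(A - B) = (1)²·4.6875 + (-1)²·0.6475 + 2·(1)·(-1)·-0.1875 = 5.71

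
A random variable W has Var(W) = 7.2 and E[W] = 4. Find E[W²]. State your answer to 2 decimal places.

E[W²] = Var(W) + (E[W])² = 7.2 + (4)² = 23.2

23.20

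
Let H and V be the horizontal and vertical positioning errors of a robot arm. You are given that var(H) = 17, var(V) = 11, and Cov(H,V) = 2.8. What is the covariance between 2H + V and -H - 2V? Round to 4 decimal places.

Cov(2H + V, -H - 2V) = (2)(-1)var(H) + (1)(-2)var(V) + [(2)(-2) + (1)(-1)]Cov(H,V)
= -2·17 + -2·11 + -5·2.8 = -70

-70.0000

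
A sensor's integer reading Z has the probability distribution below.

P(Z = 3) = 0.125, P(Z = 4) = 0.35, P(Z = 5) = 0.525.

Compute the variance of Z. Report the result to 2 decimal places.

E[Z] = (3)(0.125) + (4)(0.35) + (5)(0.525) = 4.4
E[Z²] = (3)²(0.125) + (4)²(0.35) + (5)²(0.525) = 19.85
Var(Z) = E[Z²] − (E[Z])² = 19.85 − (4.4)² = 0.49

0.49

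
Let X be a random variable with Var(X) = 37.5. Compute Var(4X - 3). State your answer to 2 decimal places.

Var(4X - 3) = (4)²·Var(X) = 16·37.5 = 600

600.00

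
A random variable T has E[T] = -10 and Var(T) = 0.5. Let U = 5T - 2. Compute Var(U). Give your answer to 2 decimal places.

12.50

Var(5T - 2) = (5)²·Var(T) = 25·0.5 = 12.5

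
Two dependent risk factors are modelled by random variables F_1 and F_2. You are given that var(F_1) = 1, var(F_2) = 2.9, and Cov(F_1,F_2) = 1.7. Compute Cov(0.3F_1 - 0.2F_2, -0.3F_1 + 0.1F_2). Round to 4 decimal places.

0.0050

Cov(0.3F_1 - 0.2F_2, -0.3F_1 + 0.1F_2) = (0.3)(-0.3)var(F_1) + (-0.2)(0.1)var(F_2) + [(0.3)(0.1) + (-0.2)(-0.3)]Cov(F_1,F_2)
= -0.09·1 + -0.02·2.9 + 0.09·1.7 = 0.005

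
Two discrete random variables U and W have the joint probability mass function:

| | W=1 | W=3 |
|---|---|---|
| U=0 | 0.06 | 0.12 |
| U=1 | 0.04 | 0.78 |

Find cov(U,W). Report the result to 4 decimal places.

E[U] = 0.82,  E[W] = 2.8
E[UW] = 2.38
cov(U,W) = E[UW] − E[U]E[W] = 2.38 − (0.82)(2.8) = 0.084

0.0840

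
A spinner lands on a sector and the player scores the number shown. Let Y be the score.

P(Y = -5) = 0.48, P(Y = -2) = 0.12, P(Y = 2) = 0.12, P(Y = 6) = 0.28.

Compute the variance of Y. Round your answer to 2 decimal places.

22.52

E[Y] = (-5)(0.48) + (-2)(0.12) + (2)(0.12) + (6)(0.28) = -0.72
E[Y²] = (-5)²(0.48) + (-2)²(0.12) + (2)²(0.12) + (6)²(0.28) = 23.04
Var(Y) = E[Y²] − (E[Y])² = 23.04 − (-0.72)² = 22.5216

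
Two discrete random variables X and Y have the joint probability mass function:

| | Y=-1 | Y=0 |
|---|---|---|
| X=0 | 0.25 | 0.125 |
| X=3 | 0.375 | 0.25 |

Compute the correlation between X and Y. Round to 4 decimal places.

E[X] = 1.875,  E[Y] = -0.625
E[XY] = -1.125
Cov(X,Y) = E[XY] − E[X]E[Y] = -1.125 − (1.875)(-0.625) = 0.046875
Var(X) = 2.109375,  Var(Y) = 0.234375
ρ = 0.046875 / √(2.109375·0.234375) ≈ 0.0667

0.0667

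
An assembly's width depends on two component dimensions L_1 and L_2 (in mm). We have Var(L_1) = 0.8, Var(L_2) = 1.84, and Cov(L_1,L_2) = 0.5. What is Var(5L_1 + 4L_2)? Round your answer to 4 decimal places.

69.4400

Var(5L_1 + 4L_2) = (5)²·Var(L_1) + (4)²·Var(L_2) + 2·(5)·(4)·Cov(L_1,L_2)
= 25·0.8 + 16·1.84 + 40·0.5 = 69.44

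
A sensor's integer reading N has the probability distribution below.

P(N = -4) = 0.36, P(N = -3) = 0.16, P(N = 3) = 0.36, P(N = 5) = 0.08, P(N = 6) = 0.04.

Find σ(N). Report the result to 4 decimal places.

E[N] = (-4)(0.36) + (-3)(0.16) + (3)(0.36) + (5)(0.08) + (6)(0.04) = -0.2
E[N²] = (-4)²(0.36) + (-3)²(0.16) + (3)²(0.36) + (5)²(0.08) + (6)²(0.04) = 13.88
Var(N) = E[N²] − (E[N])² = 13.88 − (-0.2)² = 13.84
σ(N) = √13.84 ≈ 3.7202

3.7202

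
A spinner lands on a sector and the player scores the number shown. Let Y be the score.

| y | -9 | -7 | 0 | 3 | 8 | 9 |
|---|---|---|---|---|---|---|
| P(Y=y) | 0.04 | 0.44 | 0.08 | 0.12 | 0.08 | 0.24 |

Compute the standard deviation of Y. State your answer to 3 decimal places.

7.097

E[Y] = (-9)(0.04) + (-7)(0.44) + (0)(0.08) + (3)(0.12) + (8)(0.08) + (9)(0.24) = -0.28
E[Y²] = (-9)²(0.04) + (-7)²(0.44) + (0)²(0.08) + (3)²(0.12) + (8)²(0.08) + (9)²(0.24) = 50.44
var(Y) = E[Y²] − (E[Y])² = 50.44 − (-0.28)² = 50.3616
sd(Y) = √50.3616 ≈ 7.097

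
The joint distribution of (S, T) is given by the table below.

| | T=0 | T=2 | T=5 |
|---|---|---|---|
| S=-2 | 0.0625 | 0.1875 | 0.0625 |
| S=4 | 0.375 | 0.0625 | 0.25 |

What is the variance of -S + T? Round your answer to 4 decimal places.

12.8086

E[S] = 2.125,  E[T] = 2.0625,  E[ST] = 4.125
var(S) = 12.25 − (2.125)² = 7.734375;  var(T) = 8.8125 − (2.0625)² = 4.55859375
Cov(S,T) = 4.125 − (2.125)(2.0625) = -0.2578125
var(-S + T) = (-1)²·7.734375 + (1)²·4.55859375 + 2·(-1)·(1)·-0.2578125 = 12.80859375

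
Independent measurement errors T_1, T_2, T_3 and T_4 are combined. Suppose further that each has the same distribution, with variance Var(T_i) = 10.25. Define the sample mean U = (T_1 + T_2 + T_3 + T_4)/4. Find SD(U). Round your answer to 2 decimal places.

By independence, Var(U) = (0.25)²Var(T_1) + (0.25)²Var(T_2) + (0.25)²Var(T_3) + (0.25)²Var(T_4)
= (0.25)²·10.25 + (0.25)²·10.25 + (0.25)²·10.25 + (0.25)²·10.25 = 2.5625
SD(U) = √2.5625 ≈ 1.60

1.60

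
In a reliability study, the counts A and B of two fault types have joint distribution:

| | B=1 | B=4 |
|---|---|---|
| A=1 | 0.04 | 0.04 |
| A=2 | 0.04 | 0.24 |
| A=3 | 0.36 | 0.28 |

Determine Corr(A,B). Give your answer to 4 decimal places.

-0.2326

E[A] = 2.56,  E[B] = 2.68
E[AB] = 6.64
cov(A,B) = E[AB] − E[A]E[B] = 6.64 − (2.56)(2.68) = -0.2208
var(A) = 0.4064,  var(B) = 2.2176
ρ = -0.2208 / √(0.4064·2.2176) ≈ -0.2326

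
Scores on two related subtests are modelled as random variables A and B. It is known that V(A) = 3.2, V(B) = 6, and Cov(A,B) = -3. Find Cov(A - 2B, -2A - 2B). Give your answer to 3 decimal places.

Cov(A - 2B, -2A - 2B) = (1)(-2)V(A) + (-2)(-2)V(B) + [(1)(-2) + (-2)(-2)]Cov(A,B)
= -2·3.2 + 4·6 + 2·-3 = 11.6

11.600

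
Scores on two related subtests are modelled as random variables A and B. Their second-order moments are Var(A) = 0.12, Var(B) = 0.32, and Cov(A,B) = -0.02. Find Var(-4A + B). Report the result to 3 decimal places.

Var(-4A + B) = (-4)²·Var(A) + (1)²·Var(B) + 2·(-4)·(1)·Cov(A,B)
= 16·0.12 + 1·0.32 + -8·-0.02 = 2.4

2.400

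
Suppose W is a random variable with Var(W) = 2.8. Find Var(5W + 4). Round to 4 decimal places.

Var(5W + 4) = (5)²·Var(W) = 25·2.8 = 70

70.0000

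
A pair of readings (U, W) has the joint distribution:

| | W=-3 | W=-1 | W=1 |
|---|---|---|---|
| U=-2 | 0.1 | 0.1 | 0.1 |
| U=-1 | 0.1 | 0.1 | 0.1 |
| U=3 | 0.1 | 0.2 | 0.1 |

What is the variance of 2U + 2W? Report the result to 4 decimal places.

E[U] = 0.3,  E[W] = -1,  E[UW] = -0.3
Var(U) = 5.1 − (0.3)² = 5.01;  Var(W) = 3.4 − (-1)² = 2.4
Cov(U,W) = -0.3 − (0.3)(-1) = 0
Var(2U + 2W) = (2)²·5.01 + (2)²·2.4 + 2·(2)·(2)·0 = 29.64

29.6400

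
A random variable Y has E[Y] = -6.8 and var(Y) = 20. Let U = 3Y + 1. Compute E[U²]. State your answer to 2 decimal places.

556.36

E[3Y + 1] = 3·-6.8 + 1 = -19.4
var(3Y + 1) = (3)²·20 = 180
E[U²] = var(U) + (E[U])² = 180 + (-19.4)² = 556.36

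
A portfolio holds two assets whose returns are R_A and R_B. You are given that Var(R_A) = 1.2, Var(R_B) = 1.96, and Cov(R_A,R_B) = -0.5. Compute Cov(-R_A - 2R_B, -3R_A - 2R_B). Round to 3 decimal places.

Cov(-R_A - 2R_B, -3R_A - 2R_B) = (-1)(-3)Var(R_A) + (-2)(-2)Var(R_B) + [(-1)(-2) + (-2)(-3)]Cov(R_A,R_B)
= 3·1.2 + 4·1.96 + 8·-0.5 = 7.44

7.440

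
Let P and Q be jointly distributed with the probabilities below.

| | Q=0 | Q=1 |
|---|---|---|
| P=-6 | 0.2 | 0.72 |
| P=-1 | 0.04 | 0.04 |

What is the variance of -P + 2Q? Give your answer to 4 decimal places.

E[P] = -5.6,  E[Q] = 0.76,  E[PQ] = -4.36
Var(P) = 33.2 − (-5.6)² = 1.84;  Var(Q) = 0.76 − (0.76)² = 0.1824
cov(P,Q) = -4.36 − (-5.6)(0.76) = -0.104
Var(-P + 2Q) = (-1)²·1.84 + (2)²·0.1824 + 2·(-1)·(2)·-0.104 = 2.9856

2.9856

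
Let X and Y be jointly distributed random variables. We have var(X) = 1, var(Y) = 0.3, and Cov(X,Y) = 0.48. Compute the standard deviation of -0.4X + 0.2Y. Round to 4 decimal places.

0.3085

var(-0.4X + 0.2Y) = (-0.4)²·var(X) + (0.2)²·var(Y) + 2·(-0.4)·(0.2)·Cov(X,Y)
= 0.16·1 + 0.04·0.3 + -0.16·0.48 = 0.0952
SD(-0.4X + 0.2Y) = √0.0952 ≈ 0.3085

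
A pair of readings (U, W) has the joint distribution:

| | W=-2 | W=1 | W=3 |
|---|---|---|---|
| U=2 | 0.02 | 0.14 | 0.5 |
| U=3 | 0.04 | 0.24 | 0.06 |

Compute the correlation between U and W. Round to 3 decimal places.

-0.490

E[U] = 2.34,  E[W] = 1.94
E[UW] = 4.22
Cov(U,W) = E[UW] − E[U]E[W] = 4.22 − (2.34)(1.94) = -0.3196
var(U) = 0.2244,  var(W) = 1.8964
ρ = -0.3196 / √(0.2244·1.8964) ≈ -0.490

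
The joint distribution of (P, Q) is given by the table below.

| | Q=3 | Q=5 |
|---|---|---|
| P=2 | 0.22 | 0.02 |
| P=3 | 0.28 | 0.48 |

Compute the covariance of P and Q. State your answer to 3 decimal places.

E[P] = 2.76,  E[Q] = 4
E[PQ] = 11.24
Cov(P,Q) = E[PQ] − E[P]E[Q] = 11.24 − (2.76)(4) = 0.2

0.200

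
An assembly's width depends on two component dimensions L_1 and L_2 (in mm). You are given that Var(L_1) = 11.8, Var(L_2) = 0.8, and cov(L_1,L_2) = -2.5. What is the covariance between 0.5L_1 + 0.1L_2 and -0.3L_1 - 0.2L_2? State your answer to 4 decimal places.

cov(0.5L_1 + 0.1L_2, -0.3L_1 - 0.2L_2) = (0.5)(-0.3)Var(L_1) + (0.1)(-0.2)Var(L_2) + [(0.5)(-0.2) + (0.1)(-0.3)]cov(L_1,L_2)
= -0.15·11.8 + -0.02·0.8 + -0.13·-2.5 = -1.461

-1.4610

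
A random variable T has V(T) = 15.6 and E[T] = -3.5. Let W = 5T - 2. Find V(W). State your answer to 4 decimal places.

390.0000

V(5T - 2) = (5)²·V(T) = 25·15.6 = 390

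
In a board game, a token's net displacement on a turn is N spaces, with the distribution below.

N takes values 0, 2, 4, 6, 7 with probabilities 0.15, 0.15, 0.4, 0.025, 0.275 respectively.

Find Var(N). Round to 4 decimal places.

5.5744

E[N] = (0)(0.15) + (2)(0.15) + (4)(0.4) + (6)(0.025) + (7)(0.275) = 3.975
E[N²] = (0)²(0.15) + (2)²(0.15) + (4)²(0.4) + (6)²(0.025) + (7)²(0.275) = 21.375
Var(N) = E[N²] − (E[N])² = 21.375 − (3.975)² = 5.574375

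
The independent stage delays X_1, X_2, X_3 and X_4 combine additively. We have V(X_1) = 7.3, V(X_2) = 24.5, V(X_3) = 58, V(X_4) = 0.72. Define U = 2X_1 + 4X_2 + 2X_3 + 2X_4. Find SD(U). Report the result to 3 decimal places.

By independence, V(U) = (2)²V(X_1) + (4)²V(X_2) + (2)²V(X_3) + (2)²V(X_4)
= (2)²·7.3 + (4)²·24.5 + (2)²·58 + (2)²·0.72 = 656.08
SD(U) = √656.08 ≈ 25.614

25.614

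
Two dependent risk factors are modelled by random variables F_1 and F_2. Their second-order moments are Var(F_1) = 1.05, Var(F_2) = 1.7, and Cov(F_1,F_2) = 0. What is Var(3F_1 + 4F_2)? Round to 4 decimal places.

Var(3F_1 + 4F_2) = (3)²·Var(F_1) + (4)²·Var(F_2) + 2·(3)·(4)·Cov(F_1,F_2)
= 9·1.05 + 16·1.7 + 24·0 = 36.65

36.6500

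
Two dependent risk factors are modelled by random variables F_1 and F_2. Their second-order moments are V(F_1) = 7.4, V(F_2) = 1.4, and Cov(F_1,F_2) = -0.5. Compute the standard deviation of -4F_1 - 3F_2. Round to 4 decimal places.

10.9087

V(-4F_1 - 3F_2) = (-4)²·V(F_1) + (-3)²·V(F_2) + 2·(-4)·(-3)·Cov(F_1,F_2)
= 16·7.4 + 9·1.4 + 24·-0.5 = 119
σ(-4F_1 - 3F_2) = √119 ≈ 10.9087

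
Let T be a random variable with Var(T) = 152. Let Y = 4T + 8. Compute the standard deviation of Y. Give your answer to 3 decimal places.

49.315

Var(4T + 8) = (4)²·152 = 2432
σ(Y) = √2432 ≈ 49.315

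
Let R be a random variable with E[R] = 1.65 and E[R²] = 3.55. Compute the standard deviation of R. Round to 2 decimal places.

var(R) = 3.55 − (1.65)² = 0.8275
SD(R) = √0.8275 ≈ 0.91

0.91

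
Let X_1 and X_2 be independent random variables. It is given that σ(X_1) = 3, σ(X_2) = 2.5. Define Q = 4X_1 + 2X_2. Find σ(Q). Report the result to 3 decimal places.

13.000

var(X_1) = 9, var(X_2) = 6.25
By independence, var(Q) = (4)²var(X_1) + (2)²var(X_2)
= (4)²·9 + (2)²·6.25 = 169
σ(Q) = √169 ≈ 13.000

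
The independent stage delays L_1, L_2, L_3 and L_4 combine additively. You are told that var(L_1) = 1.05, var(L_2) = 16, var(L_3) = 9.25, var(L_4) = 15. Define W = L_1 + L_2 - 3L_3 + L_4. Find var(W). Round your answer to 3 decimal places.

By independence, var(W) = (1)²var(L_1) + (1)²var(L_2) + (-3)²var(L_3) + (1)²var(L_4)
= (1)²·1.05 + (1)²·16 + (-3)²·9.25 + (1)²·15 = 115.3

115.300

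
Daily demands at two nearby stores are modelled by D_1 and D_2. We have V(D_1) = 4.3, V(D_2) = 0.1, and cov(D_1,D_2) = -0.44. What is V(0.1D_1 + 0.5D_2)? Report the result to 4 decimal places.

0.0240

V(0.1D_1 + 0.5D_2) = (0.1)²·V(D_1) + (0.5)²·V(D_2) + 2·(0.1)·(0.5)·cov(D_1,D_2)
= 0.01·4.3 + 0.25·0.1 + 0.1·-0.44 = 0.024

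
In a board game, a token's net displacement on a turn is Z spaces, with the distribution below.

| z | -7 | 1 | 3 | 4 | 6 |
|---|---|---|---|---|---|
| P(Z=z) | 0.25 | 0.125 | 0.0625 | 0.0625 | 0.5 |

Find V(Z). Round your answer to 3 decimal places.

E[Z] = (-7)(0.25) + (1)(0.125) + (3)(0.0625) + (4)(0.0625) + (6)(0.5) = 1.8125
E[Z²] = (-7)²(0.25) + (1)²(0.125) + (3)²(0.0625) + (4)²(0.0625) + (6)²(0.5) = 31.9375
V(Z) = E[Z²] − (E[Z])² = 31.9375 − (1.8125)² = 28.65234375

28.652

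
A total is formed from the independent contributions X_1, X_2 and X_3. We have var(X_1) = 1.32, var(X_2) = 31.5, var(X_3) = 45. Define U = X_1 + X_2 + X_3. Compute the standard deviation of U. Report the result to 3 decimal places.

8.822

By independence, var(U) = (1)²var(X_1) + (1)²var(X_2) + (1)²var(X_3)
= (1)²·1.32 + (1)²·31.5 + (1)²·45 = 77.82
σ(U) = √77.82 ≈ 8.822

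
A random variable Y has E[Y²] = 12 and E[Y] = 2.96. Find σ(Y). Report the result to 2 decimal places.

Var(Y) = 12 − (2.96)² = 3.2384
σ(Y) = √3.2384 ≈ 1.80

1.80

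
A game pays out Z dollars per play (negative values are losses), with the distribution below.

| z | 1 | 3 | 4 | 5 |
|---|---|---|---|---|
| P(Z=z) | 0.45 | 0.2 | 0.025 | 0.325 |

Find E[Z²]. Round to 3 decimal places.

10.775

E[Z²] = (1)²(0.45) + (3)²(0.2) + (4)²(0.025) + (5)²(0.325) = 10.775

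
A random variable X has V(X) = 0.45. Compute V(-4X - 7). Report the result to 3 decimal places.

7.200

V(-4X - 7) = (-4)²·V(X) = 16·0.45 = 7.2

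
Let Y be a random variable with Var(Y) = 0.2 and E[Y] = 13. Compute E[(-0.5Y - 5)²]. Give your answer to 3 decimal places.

E[-0.5Y - 5] = -0.5·13 − 5 = -11.5
Var(-0.5Y - 5) = (-0.5)²·0.2 = 0.05
E[(-0.5Y - 5)²] = Var((-0.5Y - 5)) + (E[(-0.5Y - 5)])² = 0.05 + (-11.5)² = 132.3

132.300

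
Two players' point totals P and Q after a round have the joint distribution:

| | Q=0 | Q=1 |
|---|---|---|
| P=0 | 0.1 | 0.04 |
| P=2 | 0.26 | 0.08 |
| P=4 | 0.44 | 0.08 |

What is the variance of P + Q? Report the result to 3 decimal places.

E[P] = 2.76,  E[Q] = 0.2,  E[PQ] = 0.48
Var(P) = 9.68 − (2.76)² = 2.0624;  Var(Q) = 0.2 − (0.2)² = 0.16
Cov(P,Q) = 0.48 − (2.76)(0.2) = -0.072
Var(P + Q) = (1)²·2.0624 + (1)²·0.16 + 2·(1)·(1)·-0.072 = 2.0784

2.078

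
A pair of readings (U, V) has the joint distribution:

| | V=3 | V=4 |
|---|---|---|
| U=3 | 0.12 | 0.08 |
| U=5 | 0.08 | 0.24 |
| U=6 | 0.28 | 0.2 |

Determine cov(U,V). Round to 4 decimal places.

-0.0016

E[U] = 5.08,  E[V] = 3.52
E[UV] = 17.88
cov(U,V) = E[UV] − E[U]E[V] = 17.88 − (5.08)(3.52) = -0.0016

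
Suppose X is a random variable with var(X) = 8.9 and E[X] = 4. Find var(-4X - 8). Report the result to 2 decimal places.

142.40

var(-4X - 8) = (-4)²·var(X) = 16·8.9 = 142.4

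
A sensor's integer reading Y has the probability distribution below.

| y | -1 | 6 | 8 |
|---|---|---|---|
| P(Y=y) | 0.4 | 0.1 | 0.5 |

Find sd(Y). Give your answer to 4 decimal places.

4.2849

E[Y] = (-1)(0.4) + (6)(0.1) + (8)(0.5) = 4.2
E[Y²] = (-1)²(0.4) + (6)²(0.1) + (8)²(0.5) = 36
var(Y) = E[Y²] − (E[Y])² = 36 − (4.2)² = 18.36
sd(Y) = √18.36 ≈ 4.2849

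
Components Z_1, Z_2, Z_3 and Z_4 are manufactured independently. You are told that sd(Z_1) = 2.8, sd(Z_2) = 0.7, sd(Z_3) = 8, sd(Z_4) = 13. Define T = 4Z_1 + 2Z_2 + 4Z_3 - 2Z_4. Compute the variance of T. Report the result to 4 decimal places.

1827.4000

Var(Z_1) = 7.84, Var(Z_2) = 0.49, Var(Z_3) = 64, Var(Z_4) = 169
By independence, Var(T) = (4)²Var(Z_1) + (2)²Var(Z_2) + (4)²Var(Z_3) + (-2)²Var(Z_4)
= (4)²·7.84 + (2)²·0.49 + (4)²·64 + (-2)²·169 = 1827.4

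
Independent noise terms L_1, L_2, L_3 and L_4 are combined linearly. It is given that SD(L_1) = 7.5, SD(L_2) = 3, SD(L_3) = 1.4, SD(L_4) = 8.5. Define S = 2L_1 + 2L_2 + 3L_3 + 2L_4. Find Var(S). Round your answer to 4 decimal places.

Var(L_1) = 56.25, Var(L_2) = 9, Var(L_3) = 1.96, Var(L_4) = 72.25
By independence, Var(S) = (2)²Var(L_1) + (2)²Var(L_2) + (3)²Var(L_3) + (2)²Var(L_4)
= (2)²·56.25 + (2)²·9 + (3)²·1.96 + (2)²·72.25 = 567.64

567.6400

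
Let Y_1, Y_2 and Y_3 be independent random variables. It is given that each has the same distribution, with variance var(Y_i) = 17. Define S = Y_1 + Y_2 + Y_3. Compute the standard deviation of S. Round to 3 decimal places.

By independence, var(S) = (1)²var(Y_1) + (1)²var(Y_2) + (1)²var(Y_3)
= (1)²·17 + (1)²·17 + (1)²·17 = 51
SD(S) = √51 ≈ 7.141

7.141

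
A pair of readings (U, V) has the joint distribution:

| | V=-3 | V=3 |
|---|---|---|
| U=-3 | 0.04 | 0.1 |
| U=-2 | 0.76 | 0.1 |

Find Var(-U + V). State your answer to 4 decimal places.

6.7444

E[U] = -2.14,  E[V] = -1.8,  E[UV] = 3.42
Var(U) = 4.7 − (-2.14)² = 0.1204;  Var(V) = 9 − (-1.8)² = 5.76
Cov(U,V) = 3.42 − (-2.14)(-1.8) = -0.432
Var(-U + V) = (-1)²·0.1204 + (1)²·5.76 + 2·(-1)·(1)·-0.432 = 6.7444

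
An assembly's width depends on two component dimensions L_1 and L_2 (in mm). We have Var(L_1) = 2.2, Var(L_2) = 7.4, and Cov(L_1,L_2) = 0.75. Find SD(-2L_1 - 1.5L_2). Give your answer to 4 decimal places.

Var(-2L_1 - 1.5L_2) = (-2)²·Var(L_1) + (-1.5)²·Var(L_2) + 2·(-2)·(-1.5)·Cov(L_1,L_2)
= 4·2.2 + 2.25·7.4 + 6·0.75 = 29.95
SD(-2L_1 - 1.5L_2) = √29.95 ≈ 5.4727

5.4727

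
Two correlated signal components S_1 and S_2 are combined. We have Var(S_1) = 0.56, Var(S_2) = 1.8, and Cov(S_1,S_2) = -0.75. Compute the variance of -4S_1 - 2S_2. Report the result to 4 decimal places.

Var(-4S_1 - 2S_2) = (-4)²·Var(S_1) + (-2)²·Var(S_2) + 2·(-4)·(-2)·Cov(S_1,S_2)
= 16·0.56 + 4·1.8 + 16·-0.75 = 4.16

4.1600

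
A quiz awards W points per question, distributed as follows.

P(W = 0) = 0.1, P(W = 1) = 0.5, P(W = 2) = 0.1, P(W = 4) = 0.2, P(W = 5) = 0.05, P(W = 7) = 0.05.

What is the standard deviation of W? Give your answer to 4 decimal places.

E[W] = (0)(0.1) + (1)(0.5) + (2)(0.1) + (4)(0.2) + (5)(0.05) + (7)(0.05) = 2.1
E[W²] = (0)²(0.1) + (1)²(0.5) + (2)²(0.1) + (4)²(0.2) + (5)²(0.05) + (7)²(0.05) = 7.8
Var(W) = E[W²] − (E[W])² = 7.8 − (2.1)² = 3.39
σ(W) = √3.39 ≈ 1.8412

1.8412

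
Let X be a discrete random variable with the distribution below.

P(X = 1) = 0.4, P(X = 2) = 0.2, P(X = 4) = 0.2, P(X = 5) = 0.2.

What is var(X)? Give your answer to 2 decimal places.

E[X] = (1)(0.4) + (2)(0.2) + (4)(0.2) + (5)(0.2) = 2.6
E[X²] = (1)²(0.4) + (2)²(0.2) + (4)²(0.2) + (5)²(0.2) = 9.4
var(X) = E[X²] − (E[X])² = 9.4 − (2.6)² = 2.64

2.64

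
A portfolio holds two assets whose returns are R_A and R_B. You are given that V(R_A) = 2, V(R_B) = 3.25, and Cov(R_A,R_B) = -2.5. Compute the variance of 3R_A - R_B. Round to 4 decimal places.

V(3R_A - R_B) = (3)²·V(R_A) + (-1)²·V(R_B) + 2·(3)·(-1)·Cov(R_A,R_B)
= 9·2 + 1·3.25 + -6·-2.5 = 36.25

36.2500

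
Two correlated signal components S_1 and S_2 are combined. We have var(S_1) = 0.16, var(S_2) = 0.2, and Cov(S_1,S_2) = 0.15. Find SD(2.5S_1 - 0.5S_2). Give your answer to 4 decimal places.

0.8216

var(2.5S_1 - 0.5S_2) = (2.5)²·var(S_1) + (-0.5)²·var(S_2) + 2·(2.5)·(-0.5)·Cov(S_1,S_2)
= 6.25·0.16 + 0.25·0.2 + -2.5·0.15 = 0.675
SD(2.5S_1 - 0.5S_2) = √0.675 ≈ 0.8216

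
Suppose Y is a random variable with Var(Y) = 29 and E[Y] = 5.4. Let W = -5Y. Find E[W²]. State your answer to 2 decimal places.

1454.00

E[-5Y] = -5·5.4 = -27
Var(-5Y) = (-5)²·29 = 725
E[W²] = Var(W) + (E[W])² = 725 + (-27)² = 1454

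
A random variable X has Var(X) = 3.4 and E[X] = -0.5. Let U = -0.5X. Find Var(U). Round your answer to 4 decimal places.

0.8500

Var(-0.5X) = (-0.5)²·Var(X) = 0.25·3.4 = 0.85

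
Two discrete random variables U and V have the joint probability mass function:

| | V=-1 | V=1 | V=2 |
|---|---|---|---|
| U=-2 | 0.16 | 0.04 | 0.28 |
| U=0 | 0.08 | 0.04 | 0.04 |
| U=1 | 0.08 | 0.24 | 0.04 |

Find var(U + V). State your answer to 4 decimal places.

3.0656

E[U] = -0.6,  E[V] = 0.72,  E[UV] = -0.64
var(U) = 2.28 − (-0.6)² = 1.92;  var(V) = 2.08 − (0.72)² = 1.5616
Cov(U,V) = -0.64 − (-0.6)(0.72) = -0.208
var(U + V) = (1)²·1.92 + (1)²·1.5616 + 2·(1)·(1)·-0.208 = 3.0656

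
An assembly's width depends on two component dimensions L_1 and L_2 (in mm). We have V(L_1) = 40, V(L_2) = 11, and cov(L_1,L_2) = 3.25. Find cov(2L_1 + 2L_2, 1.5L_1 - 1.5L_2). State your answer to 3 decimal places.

cov(2L_1 + 2L_2, 1.5L_1 - 1.5L_2) = (2)(1.5)V(L_1) + (2)(-1.5)V(L_2) + [(2)(-1.5) + (2)(1.5)]cov(L_1,L_2)
= 3·40 + -3·11 + 0·3.25 = 87

87.000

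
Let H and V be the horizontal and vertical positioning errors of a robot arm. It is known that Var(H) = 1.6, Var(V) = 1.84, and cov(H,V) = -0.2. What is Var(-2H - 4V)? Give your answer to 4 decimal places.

Var(-2H - 4V) = (-2)²·Var(H) + (-4)²·Var(V) + 2·(-2)·(-4)·cov(H,V)
= 4·1.6 + 16·1.84 + 16·-0.2 = 32.64

32.6400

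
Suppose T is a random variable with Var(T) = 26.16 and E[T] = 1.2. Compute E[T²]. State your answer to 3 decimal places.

E[T²] = Var(T) + (E[T])² = 26.16 + (1.2)² = 27.6

27.600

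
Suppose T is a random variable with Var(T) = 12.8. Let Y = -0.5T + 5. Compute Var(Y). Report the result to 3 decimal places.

3.200

Var(-0.5T + 5) = (-0.5)²·Var(T) = 0.25·12.8 = 3.2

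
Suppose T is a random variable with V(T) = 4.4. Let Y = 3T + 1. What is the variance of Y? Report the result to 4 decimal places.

39.6000

V(3T + 1) = (3)²·V(T) = 9·4.4 = 39.6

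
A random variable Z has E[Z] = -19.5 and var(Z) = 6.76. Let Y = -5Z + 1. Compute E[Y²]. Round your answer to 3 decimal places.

E[-5Z + 1] = -5·-19.5 + 1 = 98.5
var(-5Z + 1) = (-5)²·6.76 = 169
E[Y²] = var(Y) + (E[Y])² = 169 + (98.5)² = 9871.25

9871.250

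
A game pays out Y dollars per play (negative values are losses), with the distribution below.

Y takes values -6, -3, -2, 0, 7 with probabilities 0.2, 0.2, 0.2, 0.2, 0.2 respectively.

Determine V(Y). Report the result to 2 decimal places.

E[Y] = (-6)(0.2) + (-3)(0.2) + (-2)(0.2) + (0)(0.2) + (7)(0.2) = -0.8
E[Y²] = (-6)²(0.2) + (-3)²(0.2) + (-2)²(0.2) + (0)²(0.2) + (7)²(0.2) = 19.6
V(Y) = E[Y²] − (E[Y])² = 19.6 − (-0.8)² = 18.96

18.96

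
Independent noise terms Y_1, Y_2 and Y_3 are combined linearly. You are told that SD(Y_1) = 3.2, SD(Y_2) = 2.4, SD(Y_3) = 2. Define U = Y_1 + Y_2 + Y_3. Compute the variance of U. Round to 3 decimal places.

Var(Y_1) = 10.24, Var(Y_2) = 5.76, Var(Y_3) = 4
By independence, Var(U) = (1)²Var(Y_1) + (1)²Var(Y_2) + (1)²Var(Y_3)
= (1)²·10.24 + (1)²·5.76 + (1)²·4 = 20

20.000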